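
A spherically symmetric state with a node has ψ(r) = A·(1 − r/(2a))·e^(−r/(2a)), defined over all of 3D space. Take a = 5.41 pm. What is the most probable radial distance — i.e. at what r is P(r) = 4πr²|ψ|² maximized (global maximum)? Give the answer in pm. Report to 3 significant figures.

r ≈ 28.3 pm

Differentiate P(r) = 4πr²|ψ|² with respect to r and set to zero.
This gives r = a·(√(5) + 3).
With a = 5.41, the most probable radial distance is 28.33 pm.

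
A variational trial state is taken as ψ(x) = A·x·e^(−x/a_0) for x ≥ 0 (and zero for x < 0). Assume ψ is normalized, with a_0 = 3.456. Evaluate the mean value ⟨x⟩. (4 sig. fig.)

⟨x⟩ = ∫ x |ψ|² dx over the full domain.
The ratio of the moment integral to the normalization integral gives ⟨x⟩ = 3·a_0/2.
With a_0 = 3.456, ⟨x⟩ = 5.1840.

⟨x⟩ ≈ 5.184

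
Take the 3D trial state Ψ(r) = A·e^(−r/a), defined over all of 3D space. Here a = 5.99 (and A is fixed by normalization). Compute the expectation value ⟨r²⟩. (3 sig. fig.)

The expectation value is the |Ψ|²-weighted average of r^2: ∫ r^2|Ψ|² 4πr² dr.
With ∫₀^∞ r^4 e^(−αr) dr = 4!/α^5, the ratio of the moment integral to the normalization integral gives ⟨r²⟩ = 3·a^2.
With a = 5.99, ⟨r^2⟩ = 107.6.

⟨r^2⟩ ≈ 108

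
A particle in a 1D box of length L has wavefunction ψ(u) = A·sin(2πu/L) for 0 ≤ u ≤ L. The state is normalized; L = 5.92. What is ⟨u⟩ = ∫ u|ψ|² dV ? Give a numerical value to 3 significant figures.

By definition ⟨u⟩ = ∫ u |ψ(u)|² du.
Using sin²θ = (1 − cos 2θ)/2, the ratio of the moment integral to the normalization integral gives ⟨u⟩ = L/2.
Putting L = 5.92 gives 2.960.

⟨u⟩ ≈ 2.96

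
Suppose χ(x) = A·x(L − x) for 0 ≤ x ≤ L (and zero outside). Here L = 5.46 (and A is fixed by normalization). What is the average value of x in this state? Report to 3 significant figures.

By definition ⟨x⟩ = ∫ x |χ(x)|² dx.
Expanding the polynomial and integrating term by term, since the A² factors cancel between numerator and denominator, ⟨x⟩ = L/2.
Putting L = 5.46 gives 2.730.

⟨x⟩ ≈ 2.73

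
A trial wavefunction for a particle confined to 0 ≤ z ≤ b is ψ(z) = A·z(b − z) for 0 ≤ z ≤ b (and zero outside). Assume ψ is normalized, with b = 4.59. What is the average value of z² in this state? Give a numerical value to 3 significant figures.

⟨z^2⟩ ≈ 6.02

⟨z²⟩ = ∫ z^2 |ψ|² dz over the full domain.
The ratio of the moment integral to the normalization integral gives ⟨z²⟩ = 2·b^2/7.
With b = 4.59, ⟨z^2⟩ = 6.019.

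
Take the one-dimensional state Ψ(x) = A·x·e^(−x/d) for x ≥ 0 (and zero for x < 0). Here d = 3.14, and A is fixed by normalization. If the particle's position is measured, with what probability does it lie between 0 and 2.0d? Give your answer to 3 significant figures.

P ≈ 0.762

The probability is P = ∫ |Ψ|² dx over [0, 2.0d].
With A² fixed by ∫|Ψ|² = 1, i.e. A² = (d^3/4)^(−1), substitute and integrate.
Substituting u = x/d, A² and the length scale cancel in the ratio: P = ∫_{0}^{2.0} u^2·e^(-2·u) du / ∫_{0}^{∞} u^2·e^(-2·u) du.
An antiderivative of u^2·e^(-2·u) is -(2·u^2 + 2·u + 1)·e^(-2·u)/4; evaluating from 0 to 2.0 gives 1/4 - 13·e^(-4)/4, while the full integral is 1/4.
This works out to P = 0.7619.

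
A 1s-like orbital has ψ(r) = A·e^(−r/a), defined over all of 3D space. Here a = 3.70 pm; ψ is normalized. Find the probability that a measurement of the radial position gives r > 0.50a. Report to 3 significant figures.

P ≈ 0.920

With dV = 4πr²dr, the probability is ∫|ψ|² dV over r > 0.50a.
Normalization gives A² = 1/(π·a^3).
In terms of u = r/a (A², 4π and the length scale all cancel between numerator and denominator), P = [∫_{0.50}^{∞} u^2·e^(-2·u) du] / [∫_{0}^{∞} u^2·e^(-2·u) du].
An antiderivative of u^2·e^(-2·u) is -(2·u^2 + 2·u + 1)·e^(-2·u)/4; evaluating from 0.50 to ∞ gives 5·e^(-1)/8, while the full integral is 1/4.
This evaluates to P = 0.9197.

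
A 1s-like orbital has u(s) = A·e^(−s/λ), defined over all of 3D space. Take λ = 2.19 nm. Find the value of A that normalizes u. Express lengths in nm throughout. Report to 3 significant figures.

A ≈ 0.174 nm^(-3/2)

The normalization condition is ∫|u|² 4πs² ds = 1 from 0 to ∞.
The integral (without the A² prefactor) comes out to π·λ^3.
With λ = 2.19: A² = 0.03031 and A = 0.1741.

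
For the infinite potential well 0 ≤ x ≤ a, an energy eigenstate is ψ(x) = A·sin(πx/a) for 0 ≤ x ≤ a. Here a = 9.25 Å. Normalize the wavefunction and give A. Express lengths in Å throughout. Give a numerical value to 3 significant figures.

A ≈ 0.465 Å^(-1/2)

The normalization condition is ∫|ψ|² dx = 1 from 0 to a.
Carrying out the integral gives A² · a/2.
Setting this equal to 1 gives A² = 1/(a/2).
Substituting a = 9.25 gives A² = 0.2162, so A = 0.4650.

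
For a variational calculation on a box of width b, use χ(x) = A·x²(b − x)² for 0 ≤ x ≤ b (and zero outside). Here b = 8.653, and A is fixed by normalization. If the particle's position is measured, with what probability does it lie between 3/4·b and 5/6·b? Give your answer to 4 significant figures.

|χ|² is the probability density, so P = ∫_{3/4·b}^{5/6·b} |χ|² dx.
Since A² = 1/(b^9/630), this is the region integral divided by the full normalization integral.
Substituting u = x/b, A² and the length scale cancel in the ratio: P = ∫_{3/4}^{5/6} u^4·(1 - u)^4 du / ∫_{0}^{1} u^4·(1 - u)^4 du.
With ∫ u^4·(1 - u)^4 du = u^5·(70·u^4 - 315·u^3 + 540·u^2 - 420·u + 126)/630 + C, the region integral is ≈ 0.0000634559 and the full one is 1/630.
Evaluating gives P = 0.039977.

P ≈ 0.03998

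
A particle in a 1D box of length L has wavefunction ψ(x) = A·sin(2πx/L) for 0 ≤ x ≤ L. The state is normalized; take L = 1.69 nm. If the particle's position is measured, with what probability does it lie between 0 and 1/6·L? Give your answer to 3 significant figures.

P ≈ 0.0978

The probability is P = ∫ |ψ|² dx over [0, 1/6·L].
Since A² = 1/(L/2), this is the region integral divided by the full normalization integral.
Substituting u = x/L, A² and the length scale cancel in the ratio: P = ∫_{0}^{1/6} sin(2·π·u)^2 du / ∫_{0}^{1} sin(2·π·u)^2 du.
An antiderivative of sin(2·π·u)^2 is u/2 - sin(4·π·u)/(8·π); evaluating from 0 to 1/6 gives -√(3)/(16·π) + 1/12, while the full integral is 1/2.
The result is P = (-√(3)/8 + π/6)/π.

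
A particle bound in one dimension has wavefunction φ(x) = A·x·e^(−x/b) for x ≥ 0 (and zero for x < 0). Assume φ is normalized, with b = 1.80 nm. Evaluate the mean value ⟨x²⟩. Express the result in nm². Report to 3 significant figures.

⟨x^2⟩ ≈ 9.72 nm^2

By definition ⟨x²⟩ = ∫ x^2 |φ(x)|² dx.
Evaluating both integrals, ⟨x²⟩ = 3·b^2.
Putting b = 1.80 gives 9.720.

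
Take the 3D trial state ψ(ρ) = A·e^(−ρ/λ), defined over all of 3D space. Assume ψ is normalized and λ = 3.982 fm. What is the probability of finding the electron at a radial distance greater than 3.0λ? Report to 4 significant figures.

P = ∫ |ψ|² 4πρ² dρ over ρ > 3.0λ.
The full normalization integral is A²·[π·λ^3] = 1, fixing A².
In terms of u = ρ/λ (A², 4π and the length scale all cancel between numerator and denominator), P = [∫_{3.0}^{∞} u^2·e^(-2·u) du] / [∫_{0}^{∞} u^2·e^(-2·u) du].
Using ∫ u^2·e^(-2·u) du = -(2·u^2 + 2·u + 1)·e^(-2·u)/4, the numerator is 25·e^(-6)/4 and the denominator is 1/4.
The region integral divided by the full integral gives P = 0.061969.

P ≈ 0.06197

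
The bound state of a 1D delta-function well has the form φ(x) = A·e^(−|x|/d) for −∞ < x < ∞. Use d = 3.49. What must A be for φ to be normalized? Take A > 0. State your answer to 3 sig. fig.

A ≈ 0.535

We need A² ∫|f|² dx = 1, taking the integral from −∞ to ∞.
With ∫₀^∞ x^0 e^(−αx) dx = 0!/α^1, ∫|φ|² dx = A²·(d).
Hence A² = 1/[d].
With d = 3.49: A² = 0.2865 and A = 0.5353.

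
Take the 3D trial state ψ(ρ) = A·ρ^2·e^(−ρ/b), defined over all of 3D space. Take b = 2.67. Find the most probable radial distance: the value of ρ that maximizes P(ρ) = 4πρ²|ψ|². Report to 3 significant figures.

Set d/dρ [P(ρ) = 4πρ²|ψ|²] = 0 and solve for ρ > 0.
This gives ρ = 3·b.
With b = 2.67, the most probable radial distance is 8.010.

ρ ≈ 8.01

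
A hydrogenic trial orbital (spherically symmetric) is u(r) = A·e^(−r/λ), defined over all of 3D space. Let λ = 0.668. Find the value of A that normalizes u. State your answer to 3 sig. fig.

Normalization requires ∫|u|² 4πr² dr = 1, integrated from 0 to ∞.
(Spherical symmetry: dV = 4πr² dr.)
Using ∫₀^∞ rⁿ e^(−αr) dr = n!/αⁿ⁺¹, the integral (without the A² prefactor) comes out to π·λ^3.
Hence A² = 1/[π·λ^3].
Substituting λ = 0.668 gives A² = 1.068, so A = 1.033.

A ≈ 1.03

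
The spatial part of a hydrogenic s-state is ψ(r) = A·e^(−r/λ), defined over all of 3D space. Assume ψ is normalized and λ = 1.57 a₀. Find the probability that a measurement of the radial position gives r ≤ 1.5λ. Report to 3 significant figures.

P ≈ 0.577

P = ∫ |ψ|² 4πr² dr over r ≤ 1.5λ.
Normalization gives A² = 1/(π·λ^3).
In terms of u = r/λ (A², 4π and the length scale all cancel between numerator and denominator), P = [∫_{0}^{1.5} u^2·e^(-2·u) du] / [∫_{0}^{∞} u^2·e^(-2·u) du].
An antiderivative of u^2·e^(-2·u) is -(2·u^2 + 2·u + 1)·e^(-2·u)/4; evaluating from 0 to 1.5 gives 1/4 - 17·e^(-3)/8, while the full integral is 1/4.
Taking the ratio yields P = 0.5768.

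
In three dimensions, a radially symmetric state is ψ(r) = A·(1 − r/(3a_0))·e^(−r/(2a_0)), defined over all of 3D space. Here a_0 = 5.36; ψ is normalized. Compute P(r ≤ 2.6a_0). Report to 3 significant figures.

P ≈ 0.351

With dV = 4πr²dr, the probability is ∫|ψ|² dV over r ≤ 2.6a_0.
Normalization gives A² = 1/(8·π·a_0^3/3).
In terms of u = r/a_0 (A², 4π and the length scale all cancel between numerator and denominator), P = [∫_{0}^{2.6} u^2·(1 - u/3)^2·e^(-u) du] / [∫_{0}^{∞} u^2·(1 - u/3)^2·e^(-u) du].
Using ∫ u^2·(1 - u/3)^2·e^(-u) du = (-u^4 + 2·u^3 - 3·u^2 - 6·u - 6)·e^(-u)/9, the numerator is ≈ 0.23402 and the denominator is 2/3.
The region integral divided by the full integral gives P = 0.3510.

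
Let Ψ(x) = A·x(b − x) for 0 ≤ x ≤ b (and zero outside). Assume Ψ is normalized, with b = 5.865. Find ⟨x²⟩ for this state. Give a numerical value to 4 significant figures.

⟨x^2⟩ ≈ 9.828

The expectation value is the |Ψ|²-weighted average of x^2: ∫ x^2|Ψ|² dx.
The ratio of the moment integral to the normalization integral gives ⟨x²⟩ = 2·b^2/7.
Putting b = 5.865 gives 9.8281.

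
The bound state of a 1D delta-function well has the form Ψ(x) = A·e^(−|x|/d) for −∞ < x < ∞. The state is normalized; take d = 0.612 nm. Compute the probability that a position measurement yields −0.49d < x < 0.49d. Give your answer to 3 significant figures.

P ≈ 0.625

The probability is P = ∫ |Ψ|² dx over [−0.49d, 0.49d].
With A² fixed by ∫|Ψ|² = 1, i.e. A² = (d)^(−1), substitute and integrate.
Both integrals are even about x = 0, so only the x ≥ 0 halves are needed (the factors of 2 cancel). Substituting u = x/d, A² and the length scale cancel in the ratio: P = ∫_{0}^{0.49} e^(-2·u) du / ∫_{0}^{∞} e^(-2·u) du.
With ∫ e^(-2·u) du = -e^(-2·u)/2 + C, the region integral is 1/2 - e^(-49/50)/2 and the full one is 1/2.
Taking the ratio, P = 0.6247.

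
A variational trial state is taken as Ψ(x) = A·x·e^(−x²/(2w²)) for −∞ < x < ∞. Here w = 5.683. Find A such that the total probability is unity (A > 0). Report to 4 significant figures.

A ≈ 0.07841

We need A² ∫|f|² dx = 1, taking the integral from −∞ to ∞.
With Ψ = A·x·e^(−x²/(2w²)), the integral evaluates to A²·[√(π)·w^3/2].
Hence A² = 1/[√(π)·w^3/2].
With w = 5.683: A² = 0.0061478 and A = 0.078408.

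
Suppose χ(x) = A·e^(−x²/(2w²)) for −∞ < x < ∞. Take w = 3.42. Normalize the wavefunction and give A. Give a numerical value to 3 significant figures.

A ≈ 0.406

We need A² ∫|f|² dx = 1, taking the integral from −∞ to ∞.
Differentiating ∫e^(−αx²) dx = √(π/α) under α to get the higher moments, ∫|χ|² dx = A²·(√(π)·w).
So A² = (√(π)·w)^(−1).
Plugging in w = 3.42 yields A = 0.4062.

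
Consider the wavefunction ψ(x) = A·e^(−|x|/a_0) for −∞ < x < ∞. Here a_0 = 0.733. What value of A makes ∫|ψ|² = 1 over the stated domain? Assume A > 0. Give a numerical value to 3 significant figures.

We need A² ∫|f|² dx = 1, taking the integral from −∞ to ∞.
With ψ = A·e^(−|x|/a_0), the integral evaluates to A²·[a_0].
Setting this equal to 1 gives A² = 1/(a_0).
Plugging in a_0 = 0.733 yields A = 1.168.

A ≈ 1.17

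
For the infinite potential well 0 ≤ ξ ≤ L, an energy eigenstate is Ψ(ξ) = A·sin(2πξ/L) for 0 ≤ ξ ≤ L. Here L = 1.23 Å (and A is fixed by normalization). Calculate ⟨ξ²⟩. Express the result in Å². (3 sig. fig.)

⟨ξ²⟩ = ∫ ξ^2 |Ψ|² dξ over the full domain.
Using sin²θ = (1 − cos 2θ)/2, the ratio of the moment integral to the normalization integral gives ⟨ξ²⟩ = -L^2/(8·π^2) + L^2/3.
With L = 1.23, ⟨ξ^2⟩ = 0.4851.

⟨ξ^2⟩ ≈ 0.485 Å^2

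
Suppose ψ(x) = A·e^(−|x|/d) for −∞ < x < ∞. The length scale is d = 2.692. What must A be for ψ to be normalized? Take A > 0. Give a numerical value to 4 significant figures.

A ≈ 0.6095

Require ∫ |ψ|² dx = 1 over the whole domain.
With ∫₀^∞ x^0 e^(−αx) dx = 0!/α^1, ∫|ψ|² dx = A²·(d).
So A² = (d)^(−1).
With d = 2.692: A² = 0.37147 and A = 0.60948.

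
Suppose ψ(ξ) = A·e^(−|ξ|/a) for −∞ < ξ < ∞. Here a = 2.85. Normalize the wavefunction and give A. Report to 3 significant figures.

The normalization condition is ∫|ψ|² dξ = 1 from −∞ to ∞.
Using ∫₀^∞ ξⁿ e^(−αξ) dξ = n!/αⁿ⁺¹, with ψ = A·e^(−|ξ|/a), the integral evaluates to A²·[a].
Setting this equal to 1 gives A² = 1/(a).
Substituting a = 2.85 gives A² = 0.3509, so A = 0.5923.

A ≈ 0.592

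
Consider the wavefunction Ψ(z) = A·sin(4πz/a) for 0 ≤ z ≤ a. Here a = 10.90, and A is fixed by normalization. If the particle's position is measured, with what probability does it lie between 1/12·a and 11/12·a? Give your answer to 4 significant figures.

The probability is P = ∫ |Ψ|² dz over [1/12·a, 11/12·a].
Since A² = 1/(a/2), this is the region integral divided by the full normalization integral.
In terms of u = z/a (A² and the length scale cancel between numerator and denominator), P = [∫_{1/12}^{11/12} sin(4·π·u)^2 du] / [∫_{0}^{1} sin(4·π·u)^2 du].
Using ∫ sin(4·π·u)^2 du = u/2 - sin(4·π·u)·cos(4·π·u)/(8·π), the numerator is √(3)/(16·π) + 5/12 and the denominator is 1/2.
Evaluating gives P = √(3)/(8·π) + 5/6.

P ≈ 0.9022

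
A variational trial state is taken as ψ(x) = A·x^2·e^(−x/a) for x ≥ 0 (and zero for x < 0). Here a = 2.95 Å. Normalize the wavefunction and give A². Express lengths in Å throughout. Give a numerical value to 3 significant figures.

Require ∫ |ψ|² dx = 1 over the whole domain.
Recall ∫₀^∞ x^m e^(−x/β) dx = m!·β^(m+1), with ψ = A·x^2·e^(−x/a), the integral evaluates to A²·[3·a^5/4].
Setting this equal to 1 gives A² = 1/(3·a^5/4).
With a = 2.95: A² = 0.005968 and A = 0.07725.

A^2 ≈ 0.00597 Å^(-5)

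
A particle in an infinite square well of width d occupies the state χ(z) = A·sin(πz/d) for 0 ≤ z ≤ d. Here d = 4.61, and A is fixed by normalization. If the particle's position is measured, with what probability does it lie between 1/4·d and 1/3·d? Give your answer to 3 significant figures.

The probability is P = ∫ |χ|² dz over [1/4·d, 1/3·d].
The normalization integral ∫|χ|²dz over the whole domain equals d/2·A², and A² cancels in the ratio.
Substituting u = z/d, A² and the length scale cancel in the ratio: P = ∫_{1/4}^{1/3} sin(π·u)^2 du / ∫_{0}^{1} sin(π·u)^2 du.
With ∫ sin(π·u)^2 du = u/2 - sin(2·π·u)/(4·π) + C, the region integral is -√(3)/(8·π) + 1/24 + 1/(4·π) and the full one is 1/2.
This works out to P = (-3·√(3) + π + 6)/(12·π).

P ≈ 0.105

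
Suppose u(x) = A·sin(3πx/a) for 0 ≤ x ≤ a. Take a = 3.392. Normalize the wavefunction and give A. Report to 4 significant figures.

A ≈ 0.7679

We need A² ∫|f|² dx = 1, taking the integral from 0 to a.
With ∫₀^a sin²(nπx/a) dx = a/2, ∫|u|² dx = A²·(a/2).
Hence A² = 1/[a/2].
With a = 3.392: A² = 0.58962 and A = 0.76787.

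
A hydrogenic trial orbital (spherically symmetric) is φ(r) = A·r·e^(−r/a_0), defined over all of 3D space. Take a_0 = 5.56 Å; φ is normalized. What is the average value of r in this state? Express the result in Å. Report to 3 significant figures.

⟨r⟩ ≈ 13.9 Å

By definition ⟨r⟩ = ∫ r |φ(r)|² 4πr² dr.
Since the A² factors cancel between numerator and denominator, ⟨r⟩ = 5·a_0/2.
Putting a_0 = 5.56 gives 13.90.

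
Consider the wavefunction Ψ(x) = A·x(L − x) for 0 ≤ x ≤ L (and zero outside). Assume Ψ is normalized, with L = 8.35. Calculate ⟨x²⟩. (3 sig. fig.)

By definition ⟨x²⟩ = ∫ x^2 |Ψ(x)|² dx.
Expanding the polynomial and integrating term by term, the ratio of the moment integral to the normalization integral gives ⟨x²⟩ = 2·L^2/7.
Putting L = 8.35 gives 19.92.

⟨x^2⟩ ≈ 19.9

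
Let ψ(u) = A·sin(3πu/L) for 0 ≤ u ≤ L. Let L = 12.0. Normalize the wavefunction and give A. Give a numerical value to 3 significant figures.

The normalization condition is ∫|ψ|² du = 1 from 0 to L.
With ψ = A·sin(3πu/L), the integral evaluates to A²·[L/2].
Setting this equal to 1 gives A² = 1/(L/2).
Plugging in L = 12.0 yields A = 0.4082.

A ≈ 0.408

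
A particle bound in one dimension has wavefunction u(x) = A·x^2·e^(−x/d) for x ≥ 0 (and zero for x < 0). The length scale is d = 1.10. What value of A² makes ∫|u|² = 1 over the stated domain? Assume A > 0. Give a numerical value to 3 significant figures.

A^2 ≈ 0.828

Normalization requires ∫|u|² dx = 1, integrated from 0 to ∞.
Recall ∫₀^∞ x^m e^(−x/β) dx = m!·β^(m+1), carrying out the integral gives A² · 3·d^5/4.
So A² = (3·d^5/4)^(−1).
Plugging in d = 1.10 yields A = 0.9099.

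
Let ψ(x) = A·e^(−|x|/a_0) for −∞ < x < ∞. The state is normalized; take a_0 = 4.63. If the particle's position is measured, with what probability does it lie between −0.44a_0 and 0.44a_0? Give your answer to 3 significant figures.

P ≈ 0.585

P = ∫_{−0.44a_0}^{0.44a_0} |ψ(x)|² dx.
Since A² = 1/(a_0), this is the region integral divided by the full normalization integral.
Both integrals are even about x = 0, so only the x ≥ 0 halves are needed (the factors of 2 cancel). In terms of u = x/a_0 (A² and the length scale cancel between numerator and denominator), P = [∫_{0}^{0.44} e^(-2·u) du] / [∫_{0}^{∞} e^(-2·u) du].
An antiderivative of e^(-2·u) is -e^(-2·u)/2; evaluating from 0 to 0.44 gives 1/2 - e^(-22/25)/2, while the full integral is 1/2.
The result is P = 0.5852.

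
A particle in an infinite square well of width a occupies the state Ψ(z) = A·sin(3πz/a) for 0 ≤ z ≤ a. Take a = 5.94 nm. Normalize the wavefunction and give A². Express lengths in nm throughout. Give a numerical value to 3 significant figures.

We need A² ∫|f|² dz = 1, taking the integral from 0 to a.
With ∫₀^a sin²(nπz/a) dz = a/2, ∫|Ψ|² dz = A²·(a/2).
Hence A² = 1/[a/2].
Substituting a = 5.94 gives A² = 0.3367, so A = 0.5803.

A^2 ≈ 0.337 nm^(-1)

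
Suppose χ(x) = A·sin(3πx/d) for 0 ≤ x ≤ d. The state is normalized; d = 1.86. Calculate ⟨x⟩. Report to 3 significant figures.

⟨x⟩ = ∫ x |χ|² dx over the full domain.
Since the A² factors cancel between numerator and denominator, ⟨x⟩ = d/2.
With d = 1.86, ⟨x⟩ = 0.9300.

⟨x⟩ ≈ 0.930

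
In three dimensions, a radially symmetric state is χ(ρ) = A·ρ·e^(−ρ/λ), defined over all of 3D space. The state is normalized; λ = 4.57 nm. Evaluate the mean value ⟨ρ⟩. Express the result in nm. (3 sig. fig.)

⟨ρ⟩ ≈ 11.4 nm

The expectation value is the |χ|²-weighted average of ρ: ∫ ρ|χ|² 4πρ² dρ.
Using ∫₀^∞ ρⁿ e^(−αρ) dρ = n!/αⁿ⁺¹, since the A² factors cancel between numerator and denominator, ⟨ρ⟩ = 5·λ/2.
With λ = 4.57, ⟨ρ⟩ = 11.43.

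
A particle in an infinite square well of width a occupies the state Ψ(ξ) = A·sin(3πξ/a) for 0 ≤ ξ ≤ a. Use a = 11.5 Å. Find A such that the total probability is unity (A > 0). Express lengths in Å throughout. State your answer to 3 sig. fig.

Normalization requires ∫|Ψ|² dξ = 1, integrated from 0 to a.
With ∫₀^a sin²(nπξ/a) dξ = a/2, carrying out the integral gives A² · a/2.
Hence A² = 1/[a/2].
With a = 11.5: A² = 0.1739 and A = 0.4170.

A ≈ 0.417 Å^(-1/2)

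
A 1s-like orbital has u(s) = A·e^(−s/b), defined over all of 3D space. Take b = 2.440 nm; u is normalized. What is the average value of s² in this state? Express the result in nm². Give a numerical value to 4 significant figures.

⟨s^2⟩ ≈ 17.86 nm^2

The expectation value is the |u|²-weighted average of s^2: ∫ s^2|u|² 4πs² ds.
Recall ∫₀^∞ s^m e^(−s/β) ds = m!·β^(m+1), evaluating both integrals, ⟨s²⟩ = 3·b^2.
Putting b = 2.440 gives 17.861.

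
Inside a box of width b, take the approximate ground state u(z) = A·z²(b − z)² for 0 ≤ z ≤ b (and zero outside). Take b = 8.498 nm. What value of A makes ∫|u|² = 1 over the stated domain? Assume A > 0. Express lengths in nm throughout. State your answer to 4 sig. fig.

We need A² ∫|f|² dz = 1, taking the integral from 0 to b.
Expanding the polynomial and integrating term by term, the integral (without the A² prefactor) comes out to b^9/630.
So A² = (b^9/630)^(−1).
With b = 8.498: A² = 0.0000027258 and A = 0.0016510.

A ≈ 0.001651 nm^(-9/2)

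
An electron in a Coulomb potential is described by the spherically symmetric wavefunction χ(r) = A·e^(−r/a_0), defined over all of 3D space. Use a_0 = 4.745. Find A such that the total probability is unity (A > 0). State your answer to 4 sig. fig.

A ≈ 0.05458

Normalization requires ∫|χ|² 4πr² dr = 1, integrated from 0 to ∞.
In 3D with spherical symmetry the volume element is 4πr² dr.
With χ = A·e^(−r/a_0), the integral evaluates to A²·[π·a_0^3].
With a_0 = 4.745: A² = 0.0029795 and A = 0.054585.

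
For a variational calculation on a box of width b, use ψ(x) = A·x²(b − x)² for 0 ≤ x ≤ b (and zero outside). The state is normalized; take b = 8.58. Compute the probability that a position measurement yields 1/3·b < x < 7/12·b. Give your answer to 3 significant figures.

P ≈ 0.553

P = ∫_{1/3·b}^{7/12·b} |ψ(x)|² dx.
The normalization integral ∫|ψ|²dx over the whole domain equals b^9/630·A², and A² cancels in the ratio.
In terms of u = x/b (A² and the length scale cancel between numerator and denominator), P = [∫_{1/3}^{7/12} u^4·(1 - u)^4 du] / [∫_{0}^{1} u^4·(1 - u)^4 du].
Using ∫ u^4·(1 - u)^4 du = u^5·(70·u^4 - 315·u^3 + 540·u^2 - 420·u + 126)/630, the numerator is ≈ 0.00087750 and the denominator is 1/630.
Evaluating gives P = 0.5528.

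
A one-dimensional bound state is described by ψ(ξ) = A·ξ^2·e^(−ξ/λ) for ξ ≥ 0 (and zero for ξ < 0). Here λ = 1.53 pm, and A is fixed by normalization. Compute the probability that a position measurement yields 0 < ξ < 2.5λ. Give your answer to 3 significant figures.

P ≈ 0.560

P = ∫_{0}^{2.5λ} |ψ(ξ)|² dξ.
The normalization integral ∫|ψ|²dξ over the whole domain equals 3·λ^5/4·A², and A² cancels in the ratio.
In terms of u = ξ/λ (A² and the length scale cancel between numerator and denominator), P = [∫_{0}^{2.5} u^4·e^(-2·u) du] / [∫_{0}^{∞} u^4·e^(-2·u) du].
Using ∫ u^4·e^(-2·u) du = -(u^4/2 + u^3 + 3·u^2/2 + 3·u/2 + 3/4)·e^(-2·u), the numerator is 3/4 - 1569·e^(-5)/32 and the denominator is 3/4.
This works out to P = 0.5595.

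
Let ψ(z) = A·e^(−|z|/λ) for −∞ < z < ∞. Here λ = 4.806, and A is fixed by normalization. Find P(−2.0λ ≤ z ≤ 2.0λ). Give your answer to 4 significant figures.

P ≈ 0.9817

|ψ|² is the probability density, so P = ∫_{−2.0λ}^{2.0λ} |ψ|² dz.
With A² fixed by ∫|ψ|² = 1, i.e. A² = (λ)^(−1), substitute and integrate.
By symmetry take twice the z ≥ 0 contribution in numerator and denominator; the 2's cancel. Let u = z/λ; then A² and the length scale cancel, so P = ∫_{0}^{2.0} e^(-2·u) du ÷ ∫_{0}^{∞} e^(-2·u) du.
With ∫ e^(-2·u) du = -e^(-2·u)/2 + C, the region integral is 1/2 - e^(-4)/2 and the full one is 1/2.
Evaluating gives P = 0.98168.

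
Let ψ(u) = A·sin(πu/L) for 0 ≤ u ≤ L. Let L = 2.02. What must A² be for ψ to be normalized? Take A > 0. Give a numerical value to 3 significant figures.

We need A² ∫|f|² du = 1, taking the integral from 0 to L.
Carrying out the integral gives A² · L/2.
Hence A² = 1/[L/2].
With L = 2.02: A² = 0.9901 and A = 0.9950.

A^2 ≈ 0.990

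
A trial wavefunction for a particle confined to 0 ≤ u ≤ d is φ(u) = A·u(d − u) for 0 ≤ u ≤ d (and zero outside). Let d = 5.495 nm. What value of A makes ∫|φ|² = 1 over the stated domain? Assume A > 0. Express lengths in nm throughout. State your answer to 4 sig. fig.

Normalization requires ∫|φ|² du = 1, integrated from 0 to d.
Carrying out the integral gives A² · d^5/30.
Hence A² = 1/[d^5/30].
With d = 5.495: A² = 0.0059880 and A = 0.077382.

A ≈ 0.07738 nm^(-5/2)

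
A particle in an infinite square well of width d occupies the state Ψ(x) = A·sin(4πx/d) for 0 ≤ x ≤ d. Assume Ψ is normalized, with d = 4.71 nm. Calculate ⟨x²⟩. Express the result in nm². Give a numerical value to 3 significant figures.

⟨x^2⟩ ≈ 7.32 nm^2

⟨x²⟩ = ∫ x^2 |Ψ|² dx over the full domain.
Since the A² factors cancel between numerator and denominator, ⟨x²⟩ = -d^2/(32·π^2) + d^2/3.
Putting d = 4.71 gives 7.324.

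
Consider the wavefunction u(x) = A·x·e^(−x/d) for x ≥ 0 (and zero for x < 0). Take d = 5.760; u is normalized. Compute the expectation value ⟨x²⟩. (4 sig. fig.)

⟨x^2⟩ ≈ 99.53

The expectation value is the |u|²-weighted average of x^2: ∫ x^2|u|² dx.
Using ∫₀^∞ xⁿ e^(−αx) dx = n!/αⁿ⁺¹, evaluating both integrals, ⟨x²⟩ = 3·d^2.
With d = 5.760, ⟨x^2⟩ = 99.533.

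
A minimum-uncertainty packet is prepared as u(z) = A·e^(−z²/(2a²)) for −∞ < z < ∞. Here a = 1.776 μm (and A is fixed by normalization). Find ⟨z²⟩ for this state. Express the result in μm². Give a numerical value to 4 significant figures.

⟨z^2⟩ ≈ 1.577 μm^2

By definition ⟨z²⟩ = ∫ z^2 |u(z)|² dz.
Evaluating both integrals, ⟨z²⟩ = a^2/2.
With a = 1.776, ⟨z^2⟩ = 1.5771.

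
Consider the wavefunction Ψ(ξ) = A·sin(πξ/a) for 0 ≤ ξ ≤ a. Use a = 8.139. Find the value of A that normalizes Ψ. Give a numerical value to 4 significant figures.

Require ∫ |Ψ|² dξ = 1 over the whole domain.
With ∫₀^a sin²(nπξ/a) dξ = a/2, with Ψ = A·sin(πξ/a), the integral evaluates to A²·[a/2].
Setting this equal to 1 gives A² = 1/(a/2).
Substituting a = 8.139 gives A² = 0.24573, so A = 0.49571.

A ≈ 0.4957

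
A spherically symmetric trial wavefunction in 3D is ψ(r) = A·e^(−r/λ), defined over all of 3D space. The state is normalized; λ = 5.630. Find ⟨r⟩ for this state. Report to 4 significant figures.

⟨r⟩ ≈ 8.445

By definition ⟨r⟩ = ∫ r |ψ(r)|² 4πr² dr.
Since the A² factors cancel between numerator and denominator, ⟨r⟩ = 3·λ/2.
Putting λ = 5.630 gives 8.4450.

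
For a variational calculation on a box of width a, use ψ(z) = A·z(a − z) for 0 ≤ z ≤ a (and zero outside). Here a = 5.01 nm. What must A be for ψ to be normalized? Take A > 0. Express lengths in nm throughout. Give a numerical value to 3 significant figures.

Require ∫ |ψ|² dz = 1 over the whole domain.
Expanding the polynomial and integrating term by term, with ψ = A·z(a − z), the integral evaluates to A²·[a^5/30].
Setting this equal to 1 gives A² = 1/(a^5/30).
Substituting a = 5.01 gives A² = 0.009505, so A = 0.09749.

A ≈ 0.0975 nm^(-5/2)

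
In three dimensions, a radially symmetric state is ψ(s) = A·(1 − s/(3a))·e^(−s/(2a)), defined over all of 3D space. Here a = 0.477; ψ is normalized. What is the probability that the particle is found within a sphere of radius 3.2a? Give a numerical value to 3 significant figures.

P = ∫ |ψ|² 4πs² ds over s ≤ 3.2a.
The full normalization integral is A²·[8·π·a^3/3] = 1, fixing A².
Substituting u = s/a, A², 4π and the length scale all cancel in the ratio: P = ∫_{0}^{3.2} u^2·(1 - u/3)^2·e^(-u) du / ∫_{0}^{∞} u^2·(1 - u/3)^2·e^(-u) du.
With ∫ u^2·(1 - u/3)^2·e^(-u) du = (-u^4 + 2·u^3 - 3·u^2 - 6·u - 6)·e^(-u)/9 + C, the region integral is 2/3 - 6614·e^(-16/5)/625 and the full one is 2/3.
The region integral divided by the full integral gives P = 0.3530.

P ≈ 0.353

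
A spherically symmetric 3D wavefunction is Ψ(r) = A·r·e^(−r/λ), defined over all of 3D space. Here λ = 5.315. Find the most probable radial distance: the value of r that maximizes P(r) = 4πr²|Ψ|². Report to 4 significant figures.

r ≈ 10.63

Set d/dr [P(r) = 4πr²|Ψ|²] = 0 and solve for r > 0.
This gives r = 2·λ.
With λ = 5.315, the most probable radial distance is 10.630.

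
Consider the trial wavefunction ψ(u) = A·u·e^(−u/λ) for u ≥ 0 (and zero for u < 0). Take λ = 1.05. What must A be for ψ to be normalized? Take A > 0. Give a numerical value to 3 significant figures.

Normalization requires ∫|ψ|² du = 1, integrated from 0 to ∞.
Recall ∫₀^∞ u^m e^(−u/β) du = m!·β^(m+1), carrying out the integral gives A² · λ^3/4.
So A² = (λ^3/4)^(−1).
Substituting λ = 1.05 gives A² = 3.455, so A = 1.859.

A ≈ 1.86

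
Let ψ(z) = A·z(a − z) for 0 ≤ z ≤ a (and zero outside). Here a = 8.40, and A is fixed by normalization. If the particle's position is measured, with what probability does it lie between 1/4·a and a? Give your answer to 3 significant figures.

P ≈ 0.896

P = ∫_{1/4·a}^{a} |ψ(z)|² dz.
Since A² = 1/(a^5/30), this is the region integral divided by the full normalization integral.
Substituting u = z/a, A² and the length scale cancel in the ratio: P = ∫_{1/4}^{1} u^2·(1 - u)^2 du / ∫_{0}^{1} u^2·(1 - u)^2 du.
An antiderivative of u^2·(1 - u)^2 is u^3·(6·u^2 - 15·u + 10)/30; evaluating from 1/4 to 1 gives 153/5120, while the full integral is 1/30.
Evaluating gives P = 459/512.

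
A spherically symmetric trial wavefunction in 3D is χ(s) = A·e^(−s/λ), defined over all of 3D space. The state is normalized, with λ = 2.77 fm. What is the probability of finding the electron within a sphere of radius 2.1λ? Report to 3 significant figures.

P ≈ 0.790

Integrate the radial probability density 4πs²|χ|² over s ≤ 2.1λ.
The full normalization integral is A²·[π·λ^3] = 1, fixing A².
Let u = s/λ; then A², 4π and the length scale all cancel, so P = ∫_{0}^{2.1} u^2·e^(-2·u) du ÷ ∫_{0}^{∞} u^2·e^(-2·u) du.
An antiderivative of u^2·e^(-2·u) is -(2·u^2 + 2·u + 1)·e^(-2·u)/4; evaluating from 0 to 2.1 gives 1/4 - 701·e^(-21/5)/200, while the full integral is 1/4.
The region integral divided by the full integral gives P = 0.7898.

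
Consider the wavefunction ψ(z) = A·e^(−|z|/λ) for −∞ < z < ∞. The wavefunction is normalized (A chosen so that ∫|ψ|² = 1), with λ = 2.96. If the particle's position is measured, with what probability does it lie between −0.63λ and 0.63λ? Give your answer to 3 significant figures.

|ψ|² is the probability density, so P = ∫_{−0.63λ}^{0.63λ} |ψ|² dz.
With A² fixed by ∫|ψ|² = 1, i.e. A² = (λ)^(−1), substitute and integrate.
By symmetry take twice the z ≥ 0 contribution in numerator and denominator; the 2's cancel. Substituting u = z/λ, A² and the length scale cancel in the ratio: P = ∫_{0}^{0.63} e^(-2·u) du / ∫_{0}^{∞} e^(-2·u) du.
An antiderivative of e^(-2·u) is -e^(-2·u)/2; evaluating from 0 to 0.63 gives 1/2 - e^(-63/50)/2, while the full integral is 1/2.
Evaluating gives P = 0.7163.

P ≈ 0.716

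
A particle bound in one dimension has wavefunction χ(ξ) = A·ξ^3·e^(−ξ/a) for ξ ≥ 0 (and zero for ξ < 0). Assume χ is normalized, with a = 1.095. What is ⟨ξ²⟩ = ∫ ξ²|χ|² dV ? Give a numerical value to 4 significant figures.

⟨ξ^2⟩ ≈ 16.79

⟨ξ²⟩ = ∫ ξ^2 |χ|² dξ over the full domain.
Using ∫₀^∞ ξⁿ e^(−αξ) dξ = n!/αⁿ⁺¹, evaluating both integrals, ⟨ξ²⟩ = 14·a^2.
With a = 1.095, ⟨ξ^2⟩ = 16.786.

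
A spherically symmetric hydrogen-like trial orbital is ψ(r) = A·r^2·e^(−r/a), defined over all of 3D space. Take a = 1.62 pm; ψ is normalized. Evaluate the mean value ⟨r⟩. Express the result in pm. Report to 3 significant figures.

⟨r⟩ ≈ 5.67 pm

By definition ⟨r⟩ = ∫ r |ψ(r)|² 4πr² dr.
Recall ∫₀^∞ r^m e^(−r/β) dr = m!·β^(m+1), evaluating both integrals, ⟨r⟩ = 7·a/2.
With a = 1.62, ⟨r⟩ = 5.670.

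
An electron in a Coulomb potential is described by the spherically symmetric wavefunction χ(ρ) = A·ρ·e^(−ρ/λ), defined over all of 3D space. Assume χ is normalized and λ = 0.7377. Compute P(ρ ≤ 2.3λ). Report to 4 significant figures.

P ≈ 0.4868

P = ∫ |χ|² 4πρ² dρ over ρ ≤ 2.3λ.
Normalization gives A² = 1/(3·π·λ^5).
Let u = ρ/λ; then A², 4π and the length scale all cancel, so P = ∫_{0}^{2.3} u^4·e^(-2·u) du ÷ ∫_{0}^{∞} u^4·e^(-2·u) du.
Using ∫ u^4·e^(-2·u) du = -(u^4/2 + u^3 + 3·u^2/2 + 3·u/2 + 3/4)·e^(-2·u), the numerator is ≈ 0.365074 and the denominator is 3/4.
The region integral divided by the full integral gives P = 0.48677.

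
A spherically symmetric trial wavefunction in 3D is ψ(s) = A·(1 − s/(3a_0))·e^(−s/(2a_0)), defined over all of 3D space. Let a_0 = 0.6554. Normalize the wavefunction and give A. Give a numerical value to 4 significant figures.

A ≈ 0.6511

The normalization condition is ∫|ψ|² 4πs² ds = 1 from 0 to ∞.
In 3D with spherical symmetry the volume element is 4πs² ds.
With ∫₀^∞ s^4 e^(−αs) ds = 4!/α^5, with ψ = A·(1 − s/(3a_0))·e^(−s/(2a_0)), the integral evaluates to A²·[8·π·a_0^3/3].
Setting this equal to 1 gives A² = 1/(8·π·a_0^3/3).
Plugging in a_0 = 0.6554 yields A = 0.65115.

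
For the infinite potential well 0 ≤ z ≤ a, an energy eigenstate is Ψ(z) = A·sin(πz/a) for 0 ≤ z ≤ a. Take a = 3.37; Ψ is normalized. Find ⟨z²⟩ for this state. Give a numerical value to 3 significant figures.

The expectation value is the |Ψ|²-weighted average of z^2: ∫ z^2|Ψ|² dz.
Evaluating both integrals, ⟨z²⟩ = -a^2/(2·π^2) + a^2/3.
With a = 3.37, ⟨z^2⟩ = 3.210.

⟨z^2⟩ ≈ 3.21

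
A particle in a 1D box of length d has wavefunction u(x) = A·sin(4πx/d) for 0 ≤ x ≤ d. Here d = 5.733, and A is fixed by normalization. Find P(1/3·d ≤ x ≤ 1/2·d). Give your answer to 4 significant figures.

P ≈ 0.2011

P = ∫_{1/3·d}^{1/2·d} |u(x)|² dx.
With A² fixed by ∫|u|² = 1, i.e. A² = (d/2)^(−1), substitute and integrate.
In terms of t = x/d (A² and the length scale cancel between numerator and denominator), P = [∫_{1/3}^{1/2} sin(4·π·t)^2 dt] / [∫_{0}^{1} sin(4·π·t)^2 dt].
Using ∫ sin(4·π·t)^2 dt = t/2 - sin(4·π·t)·cos(4·π·t)/(8·π), the numerator is √(3)/(32·π) + 1/12 and the denominator is 1/2.
This works out to P = (√(3)/16 + π/6)/π.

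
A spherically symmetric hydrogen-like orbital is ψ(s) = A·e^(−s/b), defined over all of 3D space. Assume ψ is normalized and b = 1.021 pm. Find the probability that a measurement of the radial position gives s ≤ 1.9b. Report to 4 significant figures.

Integrate the radial probability density 4πs²|ψ|² over s ≤ 1.9b.
Normalization gives A² = 1/(π·b^3).
Let u = s/b; then A², 4π and the length scale all cancel, so P = ∫_{0}^{1.9} u^2·e^(-2·u) du ÷ ∫_{0}^{∞} u^2·e^(-2·u) du.
Using ∫ u^2·e^(-2·u) du = -(2·u^2 + 2·u + 1)·e^(-2·u)/4, the numerator is 1/4 - 601·e^(-19/5)/200 and the denominator is 1/4.
The region integral divided by the full integral gives P = 0.73110.

P ≈ 0.7311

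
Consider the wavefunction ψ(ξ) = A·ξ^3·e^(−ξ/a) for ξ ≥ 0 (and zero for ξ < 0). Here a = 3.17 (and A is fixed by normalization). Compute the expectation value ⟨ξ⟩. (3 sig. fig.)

The expectation value is the |ψ|²-weighted average of ξ: ∫ ξ|ψ|² dξ.
The ratio of the moment integral to the normalization integral gives ⟨ξ⟩ = 7·a/2.
With a = 3.17, ⟨ξ⟩ = 11.10.

⟨ξ⟩ ≈ 11.1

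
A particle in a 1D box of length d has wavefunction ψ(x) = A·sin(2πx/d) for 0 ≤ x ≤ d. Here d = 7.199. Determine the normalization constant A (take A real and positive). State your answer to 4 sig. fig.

Require ∫ |ψ|² dx = 1 over the whole domain.
With ∫₀^d sin²(nπx/d) dx = d/2, carrying out the integral gives A² · d/2.
Setting this equal to 1 gives A² = 1/(d/2).
Substituting d = 7.199 gives A² = 0.27782, so A = 0.52708.

A ≈ 0.5271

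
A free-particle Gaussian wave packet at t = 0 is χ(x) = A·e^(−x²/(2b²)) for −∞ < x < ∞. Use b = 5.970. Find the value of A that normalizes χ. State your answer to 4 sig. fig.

The normalization condition is ∫|χ|² dx = 1 from −∞ to ∞.
∫|χ|² dx = A²·(√(π)·b).
Hence A² = 1/[√(π)·b].
Substituting b = 5.970 gives A² = 0.094504, so A = 0.30742.

A ≈ 0.3074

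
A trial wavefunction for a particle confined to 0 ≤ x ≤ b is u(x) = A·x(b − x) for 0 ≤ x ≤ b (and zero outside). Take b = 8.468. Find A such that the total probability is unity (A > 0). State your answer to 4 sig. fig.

Require ∫ |u|² dx = 1 over the whole domain.
Expanding the polynomial and integrating term by term, the integral (without the A² prefactor) comes out to b^5/30.
Hence A² = 1/[b^5/30].
Substituting b = 8.468 gives A² = 0.00068900, so A = 0.026249.

A ≈ 0.02625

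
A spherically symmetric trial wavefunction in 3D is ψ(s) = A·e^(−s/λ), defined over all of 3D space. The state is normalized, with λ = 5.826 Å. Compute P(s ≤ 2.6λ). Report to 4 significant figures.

Integrate the radial probability density 4πs²|ψ|² over s ≤ 2.6λ.
A² is fixed by ∫₀^∞ 4πs²|ψ|² ds = 1, i.e. A² = (π·λ^3)^(−1).
Let u = s/λ; then A², 4π and the length scale all cancel, so P = ∫_{0}^{2.6} u^2·e^(-2·u) du ÷ ∫_{0}^{∞} u^2·e^(-2·u) du.
Using ∫ u^2·e^(-2·u) du = -(2·u^2 + 2·u + 1)·e^(-2·u)/4, the numerator is 1/4 - 493·e^(-26/5)/100 and the denominator is 1/4.
This evaluates to P = 0.89121.

P ≈ 0.8912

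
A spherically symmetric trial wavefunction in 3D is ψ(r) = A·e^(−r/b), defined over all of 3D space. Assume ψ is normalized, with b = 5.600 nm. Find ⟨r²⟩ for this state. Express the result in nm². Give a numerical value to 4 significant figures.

By definition ⟨r²⟩ = ∫ r^2 |ψ(r)|² 4πr² dr.
Using ∫₀^∞ rⁿ e^(−αr) dr = n!/αⁿ⁺¹, the ratio of the moment integral to the normalization integral gives ⟨r²⟩ = 3·b^2.
With b = 5.600, ⟨r^2⟩ = 94.080.

⟨r^2⟩ ≈ 94.08 nm^2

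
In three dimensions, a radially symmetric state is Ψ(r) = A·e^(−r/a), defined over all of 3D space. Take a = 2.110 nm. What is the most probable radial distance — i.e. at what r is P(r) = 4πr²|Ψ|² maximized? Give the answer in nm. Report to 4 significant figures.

r ≈ 2.110 nm

Set d/dr [P(r) = 4πr²|Ψ|²] = 0 and solve for r > 0.
Solving yields r = a.
With a = 2.110, the most probable radial distance is 2.1100 nm.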